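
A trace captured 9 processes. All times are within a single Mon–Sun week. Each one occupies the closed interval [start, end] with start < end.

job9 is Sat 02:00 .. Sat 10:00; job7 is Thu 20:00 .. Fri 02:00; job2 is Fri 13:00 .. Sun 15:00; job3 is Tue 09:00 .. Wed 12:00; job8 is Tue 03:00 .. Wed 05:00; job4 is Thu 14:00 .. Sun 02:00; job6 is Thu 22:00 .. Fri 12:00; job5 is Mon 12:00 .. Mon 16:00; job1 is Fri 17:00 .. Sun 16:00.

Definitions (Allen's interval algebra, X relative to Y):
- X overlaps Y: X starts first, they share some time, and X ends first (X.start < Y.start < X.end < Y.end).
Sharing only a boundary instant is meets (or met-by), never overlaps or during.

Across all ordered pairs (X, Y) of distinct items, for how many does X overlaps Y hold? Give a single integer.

Checking all 72 ordered pairs for relation 'overlaps'; matching pairs in alphabetical order:
(job2, job1): job2 overlaps job1 ✓
(job4, job1): job4 overlaps job1 ✓
(job4, job2): job4 overlaps job2 ✓
(job7, job6): job7 overlaps job6 ✓
(job8, job3): job8 overlaps job3 ✓
Count: 5.

5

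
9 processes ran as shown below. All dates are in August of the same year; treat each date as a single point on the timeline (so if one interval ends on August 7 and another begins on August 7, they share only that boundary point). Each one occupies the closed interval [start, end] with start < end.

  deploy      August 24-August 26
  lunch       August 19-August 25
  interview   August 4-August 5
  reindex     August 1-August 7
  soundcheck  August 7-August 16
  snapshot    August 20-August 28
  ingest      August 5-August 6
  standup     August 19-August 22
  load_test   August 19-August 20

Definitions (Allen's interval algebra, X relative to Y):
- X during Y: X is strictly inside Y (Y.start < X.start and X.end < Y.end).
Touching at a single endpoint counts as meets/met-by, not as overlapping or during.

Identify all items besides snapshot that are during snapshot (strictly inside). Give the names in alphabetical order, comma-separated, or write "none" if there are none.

deploy

Target snapshot = [August 20, August 28].
deploy [August 24, August 26] → during → yes.
ingest [August 5, August 6] → before → no.
interview [August 4, August 5] → before → no.
load_test [August 19, August 20] → meets → no.
lunch [August 19, August 25] → overlaps → no.
reindex [August 1, August 7] → before → no.
soundcheck [August 7, August 16] → before → no.
standup [August 19, August 22] → overlaps → no.
Result: deploy.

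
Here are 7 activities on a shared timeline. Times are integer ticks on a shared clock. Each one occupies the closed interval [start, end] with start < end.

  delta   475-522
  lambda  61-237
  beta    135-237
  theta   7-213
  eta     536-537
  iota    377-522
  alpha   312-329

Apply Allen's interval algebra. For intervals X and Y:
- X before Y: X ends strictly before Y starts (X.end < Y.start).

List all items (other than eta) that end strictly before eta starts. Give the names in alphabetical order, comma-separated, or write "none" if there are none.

alpha, beta, delta, iota, lambda, theta

Target eta = [536, 537].
alpha [312, 329] → before → yes.
beta [135, 237] → before → yes.
delta [475, 522] → before → yes.
iota [377, 522] → before → yes.
lambda [61, 237] → before → yes.
theta [7, 213] → before → yes.
Result: alpha, beta, delta, iota, lambda, theta.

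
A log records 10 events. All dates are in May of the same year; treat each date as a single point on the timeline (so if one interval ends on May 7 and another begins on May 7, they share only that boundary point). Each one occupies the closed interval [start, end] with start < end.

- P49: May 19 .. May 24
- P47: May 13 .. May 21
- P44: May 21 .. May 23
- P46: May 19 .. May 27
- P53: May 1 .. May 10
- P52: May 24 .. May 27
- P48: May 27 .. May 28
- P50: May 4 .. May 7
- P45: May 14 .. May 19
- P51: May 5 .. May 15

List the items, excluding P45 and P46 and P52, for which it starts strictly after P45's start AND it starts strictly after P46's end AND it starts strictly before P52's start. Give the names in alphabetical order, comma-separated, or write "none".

Conditions: its start is strictly after P45's start (X.start > May 14) AND its start is strictly after P46's end (X.start > May 27) AND its start is strictly before P52's start (X.start < May 24).
P44: start May 21 > May 14? ✓; start May 21 > May 27? ✗; start May 21 < May 24? ✓ → no.
P47: start May 13 > May 14? ✗; start May 13 > May 27? ✗; start May 13 < May 24? ✓ → no.
P48: start May 27 > May 14? ✓; start May 27 > May 27? ✗; start May 27 < May 24? ✗ → no.
P49: start May 19 > May 14? ✓; start May 19 > May 27? ✗; start May 19 < May 24? ✓ → no.
P50: start May 4 > May 14? ✗; start May 4 > May 27? ✗; start May 4 < May 24? ✓ → no.
P51: start May 5 > May 14? ✗; start May 5 > May 27? ✗; start May 5 < May 24? ✓ → no.
P53: start May 1 > May 14? ✗; start May 1 > May 27? ✗; start May 1 < May 24? ✓ → no.
Result: none.

none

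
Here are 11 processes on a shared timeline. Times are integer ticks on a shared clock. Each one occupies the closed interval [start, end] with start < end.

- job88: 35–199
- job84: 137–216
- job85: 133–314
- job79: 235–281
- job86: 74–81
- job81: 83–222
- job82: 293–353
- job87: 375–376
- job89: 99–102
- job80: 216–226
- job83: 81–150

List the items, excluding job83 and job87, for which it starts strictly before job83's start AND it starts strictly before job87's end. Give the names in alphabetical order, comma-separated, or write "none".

Conditions: its start is strictly before job83's start (X.start < 81) AND its start is strictly before job87's end (X.start < 376).
job79: start 235 < 81? ✗; start 235 < 376? ✓ → no.
job80: start 216 < 81? ✗; start 216 < 376? ✓ → no.
job81: start 83 < 81? ✗; start 83 < 376? ✓ → no.
job82: start 293 < 81? ✗; start 293 < 376? ✓ → no.
job84: start 137 < 81? ✗; start 137 < 376? ✓ → no.
job85: start 133 < 81? ✗; start 133 < 376? ✓ → no.
job86: start 74 < 81? ✓; start 74 < 376? ✓ → yes.
job88: start 35 < 81? ✓; start 35 < 376? ✓ → yes.
job89: start 99 < 81? ✗; start 99 < 376? ✓ → no.
Result: job86, job88.

job86, job88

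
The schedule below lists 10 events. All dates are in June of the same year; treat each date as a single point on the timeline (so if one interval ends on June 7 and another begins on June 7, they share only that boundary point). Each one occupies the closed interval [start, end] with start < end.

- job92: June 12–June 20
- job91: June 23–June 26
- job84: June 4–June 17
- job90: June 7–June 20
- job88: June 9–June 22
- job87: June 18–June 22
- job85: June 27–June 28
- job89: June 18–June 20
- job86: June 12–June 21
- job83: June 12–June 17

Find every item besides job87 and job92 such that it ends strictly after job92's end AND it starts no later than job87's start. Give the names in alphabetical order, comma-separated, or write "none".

job86, job88

Conditions: its end is strictly after job92's end (X.end > June 20) AND its start is no later than job87's start (X.start <= June 18).
job83: end June 17 > June 20? ✗; start June 12 <= June 18? ✓ → no.
job84: end June 17 > June 20? ✗; start June 4 <= June 18? ✓ → no.
job85: end June 28 > June 20? ✓; start June 27 <= June 18? ✗ → no.
job86: end June 21 > June 20? ✓; start June 12 <= June 18? ✓ → yes.
job88: end June 22 > June 20? ✓; start June 9 <= June 18? ✓ → yes.
job89: end June 20 > June 20? ✗; start June 18 <= June 18? ✓ → no.
job90: end June 20 > June 20? ✗; start June 7 <= June 18? ✓ → no.
job91: end June 26 > June 20? ✓; start June 23 <= June 18? ✗ → no.
Result: job86, job88.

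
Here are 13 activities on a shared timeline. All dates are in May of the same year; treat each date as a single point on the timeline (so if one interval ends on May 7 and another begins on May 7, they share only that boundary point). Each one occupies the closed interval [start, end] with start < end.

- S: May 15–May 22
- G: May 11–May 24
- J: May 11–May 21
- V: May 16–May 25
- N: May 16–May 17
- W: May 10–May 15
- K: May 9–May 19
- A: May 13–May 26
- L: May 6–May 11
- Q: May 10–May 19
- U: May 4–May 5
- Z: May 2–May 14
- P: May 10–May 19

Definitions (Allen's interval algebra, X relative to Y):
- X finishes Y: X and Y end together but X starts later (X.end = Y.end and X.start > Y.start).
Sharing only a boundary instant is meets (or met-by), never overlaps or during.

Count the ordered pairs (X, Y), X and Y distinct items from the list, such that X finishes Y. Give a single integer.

Checking all 156 ordered pairs for relation 'finishes'; matching pairs in alphabetical order:
(P, K): P finishes K ✓
(Q, K): Q finishes K ✓
Count: 2.

2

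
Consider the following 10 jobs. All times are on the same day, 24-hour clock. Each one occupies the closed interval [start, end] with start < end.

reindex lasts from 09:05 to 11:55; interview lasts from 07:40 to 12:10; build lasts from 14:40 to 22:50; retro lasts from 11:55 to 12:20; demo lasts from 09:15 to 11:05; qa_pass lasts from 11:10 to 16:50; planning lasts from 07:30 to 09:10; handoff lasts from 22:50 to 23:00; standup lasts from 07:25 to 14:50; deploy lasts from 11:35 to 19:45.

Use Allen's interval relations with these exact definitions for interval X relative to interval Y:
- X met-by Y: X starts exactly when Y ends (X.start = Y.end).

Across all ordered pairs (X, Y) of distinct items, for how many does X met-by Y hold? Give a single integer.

Checking all 90 ordered pairs for relation 'met-by'; matching pairs in alphabetical order:
(handoff, build): handoff met-by build ✓
(retro, reindex): retro met-by reindex ✓
Count: 2.

2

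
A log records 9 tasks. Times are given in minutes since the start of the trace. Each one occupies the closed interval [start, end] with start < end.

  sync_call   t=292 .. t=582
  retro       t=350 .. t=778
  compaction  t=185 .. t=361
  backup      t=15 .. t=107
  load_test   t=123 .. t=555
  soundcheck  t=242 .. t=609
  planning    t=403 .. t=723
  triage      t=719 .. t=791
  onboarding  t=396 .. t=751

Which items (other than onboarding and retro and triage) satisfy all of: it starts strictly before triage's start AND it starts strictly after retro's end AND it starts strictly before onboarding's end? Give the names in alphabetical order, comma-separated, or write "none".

Conditions: its start is strictly before triage's start (X.start < t=719) AND its start is strictly after retro's end (X.start > t=778) AND its start is strictly before onboarding's end (X.start < t=751).
backup: start t=15 < t=719? ✓; start t=15 > t=778? ✗; start t=15 < t=751? ✓ → no.
compaction: start t=185 < t=719? ✓; start t=185 > t=778? ✗; start t=185 < t=751? ✓ → no.
load_test: start t=123 < t=719? ✓; start t=123 > t=778? ✗; start t=123 < t=751? ✓ → no.
planning: start t=403 < t=719? ✓; start t=403 > t=778? ✗; start t=403 < t=751? ✓ → no.
soundcheck: start t=242 < t=719? ✓; start t=242 > t=778? ✗; start t=242 < t=751? ✓ → no.
sync_call: start t=292 < t=719? ✓; start t=292 > t=778? ✗; start t=292 < t=751? ✓ → no.
Result: none.

none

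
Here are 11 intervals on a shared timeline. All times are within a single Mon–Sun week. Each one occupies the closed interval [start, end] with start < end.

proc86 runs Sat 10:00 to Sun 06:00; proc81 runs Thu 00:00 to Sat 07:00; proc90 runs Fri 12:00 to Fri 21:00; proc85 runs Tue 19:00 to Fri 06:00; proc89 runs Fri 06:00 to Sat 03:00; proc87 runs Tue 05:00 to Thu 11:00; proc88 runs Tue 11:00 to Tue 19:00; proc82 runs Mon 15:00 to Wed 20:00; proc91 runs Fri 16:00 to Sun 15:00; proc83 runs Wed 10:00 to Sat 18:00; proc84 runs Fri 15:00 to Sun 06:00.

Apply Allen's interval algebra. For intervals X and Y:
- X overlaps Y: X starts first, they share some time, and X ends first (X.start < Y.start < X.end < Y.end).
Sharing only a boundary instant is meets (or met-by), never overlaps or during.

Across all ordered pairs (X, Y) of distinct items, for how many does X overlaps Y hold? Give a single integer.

18

Checking all 110 ordered pairs for relation 'overlaps'; matching pairs in alphabetical order:
(proc81, proc84): proc81 overlaps proc84 ✓
(proc81, proc91): proc81 overlaps proc91 ✓
(proc82, proc83): proc82 overlaps proc83 ✓
(proc82, proc85): proc82 overlaps proc85 ✓
(proc82, proc87): proc82 overlaps proc87 ✓
(proc83, proc84): proc83 overlaps proc84 ✓
(proc83, proc86): proc83 overlaps proc86 ✓
(proc83, proc91): proc83 overlaps proc91 ✓
(proc84, proc91): proc84 overlaps proc91 ✓
(proc85, proc81): proc85 overlaps proc81 ✓
(proc85, proc83): proc85 overlaps proc83 ✓
(proc87, proc81): proc87 overlaps proc81 ✓
(proc87, proc83): proc87 overlaps proc83 ✓
(proc87, proc85): proc87 overlaps proc85 ✓
(proc89, proc84): proc89 overlaps proc84 ✓
(proc89, proc91): proc89 overlaps proc91 ✓
(proc90, proc84): proc90 overlaps proc84 ✓
(proc90, proc91): proc90 overlaps proc91 ✓
Count: 18.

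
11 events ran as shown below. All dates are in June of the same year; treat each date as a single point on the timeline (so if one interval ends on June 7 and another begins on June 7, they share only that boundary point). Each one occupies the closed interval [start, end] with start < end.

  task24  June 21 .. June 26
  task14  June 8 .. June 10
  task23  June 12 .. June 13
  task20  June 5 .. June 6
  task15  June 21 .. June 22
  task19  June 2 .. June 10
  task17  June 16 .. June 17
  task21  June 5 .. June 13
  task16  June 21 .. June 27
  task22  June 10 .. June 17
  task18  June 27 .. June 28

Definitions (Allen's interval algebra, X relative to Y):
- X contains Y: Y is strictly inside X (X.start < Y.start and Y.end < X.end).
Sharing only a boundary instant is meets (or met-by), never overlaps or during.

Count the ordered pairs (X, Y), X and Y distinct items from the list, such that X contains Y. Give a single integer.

3

Checking all 110 ordered pairs for relation 'contains'; matching pairs in alphabetical order:
(task19, task20): task19 contains task20 ✓
(task21, task14): task21 contains task14 ✓
(task22, task23): task22 contains task23 ✓
Count: 3.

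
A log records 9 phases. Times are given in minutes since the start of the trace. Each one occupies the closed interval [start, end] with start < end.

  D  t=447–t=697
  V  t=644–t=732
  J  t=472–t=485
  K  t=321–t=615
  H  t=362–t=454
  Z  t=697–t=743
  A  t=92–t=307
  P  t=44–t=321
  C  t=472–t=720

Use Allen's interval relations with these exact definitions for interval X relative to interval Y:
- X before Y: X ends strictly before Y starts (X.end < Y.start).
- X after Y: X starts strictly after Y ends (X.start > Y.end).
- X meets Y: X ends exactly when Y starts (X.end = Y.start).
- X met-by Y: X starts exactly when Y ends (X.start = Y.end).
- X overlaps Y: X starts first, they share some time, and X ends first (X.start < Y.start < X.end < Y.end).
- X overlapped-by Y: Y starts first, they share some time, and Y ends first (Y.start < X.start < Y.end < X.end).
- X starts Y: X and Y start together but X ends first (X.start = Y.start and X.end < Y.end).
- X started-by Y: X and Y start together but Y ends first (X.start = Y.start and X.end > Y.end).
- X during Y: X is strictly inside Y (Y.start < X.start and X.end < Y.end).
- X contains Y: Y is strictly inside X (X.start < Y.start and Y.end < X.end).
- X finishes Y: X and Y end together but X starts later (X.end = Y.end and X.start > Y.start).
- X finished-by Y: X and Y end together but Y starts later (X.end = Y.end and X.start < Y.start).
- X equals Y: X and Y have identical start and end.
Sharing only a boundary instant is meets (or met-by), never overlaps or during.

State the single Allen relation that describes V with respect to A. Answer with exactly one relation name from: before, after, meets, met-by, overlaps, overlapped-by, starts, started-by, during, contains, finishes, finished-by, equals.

after

V = [t=644, t=732]; A = [t=92, t=307].
Compare endpoints: V.start > A.start, V.start > A.end, V.end > A.start, V.end > A.end.
That pattern is 'after'.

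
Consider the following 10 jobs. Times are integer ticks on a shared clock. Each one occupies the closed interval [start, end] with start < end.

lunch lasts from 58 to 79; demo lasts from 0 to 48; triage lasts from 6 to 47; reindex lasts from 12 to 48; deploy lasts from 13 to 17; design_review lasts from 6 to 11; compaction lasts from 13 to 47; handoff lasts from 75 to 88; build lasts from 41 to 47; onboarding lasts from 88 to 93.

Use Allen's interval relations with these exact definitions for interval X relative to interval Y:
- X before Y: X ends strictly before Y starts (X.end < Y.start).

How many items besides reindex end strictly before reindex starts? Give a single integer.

1

Target reindex = [12, 48].
build [41, 47] → during → no.
compaction [13, 47] → during → no.
demo [0, 48] → finished-by → no.
deploy [13, 17] → during → no.
design_review [6, 11] → before → counts.
handoff [75, 88] → after → no.
lunch [58, 79] → after → no.
onboarding [88, 93] → after → no.
triage [6, 47] → overlaps → no.
Total: 1.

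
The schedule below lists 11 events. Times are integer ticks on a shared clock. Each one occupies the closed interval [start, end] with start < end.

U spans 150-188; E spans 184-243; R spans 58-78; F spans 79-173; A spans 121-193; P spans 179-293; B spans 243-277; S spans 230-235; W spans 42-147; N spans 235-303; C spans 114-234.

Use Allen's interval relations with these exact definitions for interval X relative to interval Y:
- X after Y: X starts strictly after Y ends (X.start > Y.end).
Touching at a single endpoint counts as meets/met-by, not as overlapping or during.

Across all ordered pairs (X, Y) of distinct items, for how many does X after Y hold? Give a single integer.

Checking all 110 ordered pairs for relation 'after'; matching pairs in alphabetical order:
(A, R): A after R ✓
(B, A): B after A ✓
(B, C): B after C ✓
(B, F): B after F ✓
(B, R): B after R ✓
(B, S): B after S ✓
(B, U): B after U ✓
(B, W): B after W ✓
(C, R): C after R ✓
(E, F): E after F ✓
(E, R): E after R ✓
(E, W): E after W ✓
(F, R): F after R ✓
(N, A): N after A ✓
(N, C): N after C ✓
(N, F): N after F ✓
(N, R): N after R ✓
(N, U): N after U ✓
(N, W): N after W ✓
(P, F): P after F ✓
(P, R): P after R ✓
(P, W): P after W ✓
(S, A): S after A ✓
(S, F): S after F ✓
... plus 5 further pairs not listed.
Count: 29.

29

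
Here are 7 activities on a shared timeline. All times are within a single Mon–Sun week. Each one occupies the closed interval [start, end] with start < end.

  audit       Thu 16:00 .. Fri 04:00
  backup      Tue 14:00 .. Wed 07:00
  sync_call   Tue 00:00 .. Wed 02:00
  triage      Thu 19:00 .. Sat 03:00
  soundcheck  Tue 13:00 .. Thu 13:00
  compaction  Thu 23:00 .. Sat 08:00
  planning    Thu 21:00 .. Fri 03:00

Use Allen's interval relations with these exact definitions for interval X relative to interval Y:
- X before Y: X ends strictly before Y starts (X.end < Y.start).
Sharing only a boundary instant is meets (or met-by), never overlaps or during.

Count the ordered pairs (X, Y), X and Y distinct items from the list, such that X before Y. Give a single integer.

Checking all 42 ordered pairs for relation 'before'; matching pairs in alphabetical order:
(backup, audit): backup before audit ✓
(backup, compaction): backup before compaction ✓
(backup, planning): backup before planning ✓
(backup, triage): backup before triage ✓
(soundcheck, audit): soundcheck before audit ✓
(soundcheck, compaction): soundcheck before compaction ✓
(soundcheck, planning): soundcheck before planning ✓
(soundcheck, triage): soundcheck before triage ✓
(sync_call, audit): sync_call before audit ✓
(sync_call, compaction): sync_call before compaction ✓
(sync_call, planning): sync_call before planning ✓
(sync_call, triage): sync_call before triage ✓
Count: 12.

12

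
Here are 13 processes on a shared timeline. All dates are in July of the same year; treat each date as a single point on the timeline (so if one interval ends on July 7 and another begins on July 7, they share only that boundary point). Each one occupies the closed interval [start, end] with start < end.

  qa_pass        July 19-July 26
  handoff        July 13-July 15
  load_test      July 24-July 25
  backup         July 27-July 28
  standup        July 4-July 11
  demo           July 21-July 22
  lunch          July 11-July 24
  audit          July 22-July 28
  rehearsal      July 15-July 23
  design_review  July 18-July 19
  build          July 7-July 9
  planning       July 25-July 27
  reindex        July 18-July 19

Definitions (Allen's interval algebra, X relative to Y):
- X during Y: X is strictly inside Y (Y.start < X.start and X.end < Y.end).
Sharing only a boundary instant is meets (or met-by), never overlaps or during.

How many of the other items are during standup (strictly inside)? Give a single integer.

1

Target standup = [July 4, July 11].
audit [July 22, July 28] → after → no.
backup [July 27, July 28] → after → no.
build [July 7, July 9] → during → counts.
demo [July 21, July 22] → after → no.
design_review [July 18, July 19] → after → no.
handoff [July 13, July 15] → after → no.
load_test [July 24, July 25] → after → no.
lunch [July 11, July 24] → met-by → no.
planning [July 25, July 27] → after → no.
qa_pass [July 19, July 26] → after → no.
rehearsal [July 15, July 23] → after → no.
reindex [July 18, July 19] → after → no.
Total: 1.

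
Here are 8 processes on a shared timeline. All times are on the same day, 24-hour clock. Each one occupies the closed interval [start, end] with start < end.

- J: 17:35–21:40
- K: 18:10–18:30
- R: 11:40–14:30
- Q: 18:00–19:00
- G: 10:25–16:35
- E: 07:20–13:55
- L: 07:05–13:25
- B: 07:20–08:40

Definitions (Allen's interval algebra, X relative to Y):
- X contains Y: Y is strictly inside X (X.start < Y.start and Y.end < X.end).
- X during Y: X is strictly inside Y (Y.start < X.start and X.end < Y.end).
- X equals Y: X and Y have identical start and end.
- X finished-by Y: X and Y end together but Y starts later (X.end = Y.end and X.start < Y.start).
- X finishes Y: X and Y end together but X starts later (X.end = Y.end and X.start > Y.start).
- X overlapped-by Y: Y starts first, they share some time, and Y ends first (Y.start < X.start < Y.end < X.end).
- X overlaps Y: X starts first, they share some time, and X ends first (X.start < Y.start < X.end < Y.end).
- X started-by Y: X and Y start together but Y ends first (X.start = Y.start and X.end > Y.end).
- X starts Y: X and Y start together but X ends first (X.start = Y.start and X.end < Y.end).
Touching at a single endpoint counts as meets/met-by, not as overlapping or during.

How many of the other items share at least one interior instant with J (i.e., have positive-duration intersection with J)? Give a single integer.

Target J = [17:35, 21:40].
B [07:20, 08:40] → before → no.
E [07:20, 13:55] → before → no.
G [10:25, 16:35] → before → no.
K [18:10, 18:30] → during → counts.
L [07:05, 13:25] → before → no.
Q [18:00, 19:00] → during → counts.
R [11:40, 14:30] → before → no.
Total: 2.

2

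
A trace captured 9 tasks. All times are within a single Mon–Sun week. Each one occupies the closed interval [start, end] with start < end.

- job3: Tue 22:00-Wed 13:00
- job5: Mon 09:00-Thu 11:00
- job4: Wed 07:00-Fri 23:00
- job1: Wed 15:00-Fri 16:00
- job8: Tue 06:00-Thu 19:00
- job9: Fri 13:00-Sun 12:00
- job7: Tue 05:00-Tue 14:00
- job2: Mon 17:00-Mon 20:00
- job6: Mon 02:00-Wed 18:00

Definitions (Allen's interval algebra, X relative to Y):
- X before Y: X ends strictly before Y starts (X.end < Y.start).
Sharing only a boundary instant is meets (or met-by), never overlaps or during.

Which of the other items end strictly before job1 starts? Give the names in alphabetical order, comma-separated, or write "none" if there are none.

Target job1 = [Wed 15:00, Fri 16:00].
job2 [Mon 17:00, Mon 20:00] → before → yes.
job3 [Tue 22:00, Wed 13:00] → before → yes.
job4 [Wed 07:00, Fri 23:00] → contains → no.
job5 [Mon 09:00, Thu 11:00] → overlaps → no.
job6 [Mon 02:00, Wed 18:00] → overlaps → no.
job7 [Tue 05:00, Tue 14:00] → before → yes.
job8 [Tue 06:00, Thu 19:00] → overlaps → no.
job9 [Fri 13:00, Sun 12:00] → overlapped-by → no.
Result: job2, job3, job7.

job2, job3, job7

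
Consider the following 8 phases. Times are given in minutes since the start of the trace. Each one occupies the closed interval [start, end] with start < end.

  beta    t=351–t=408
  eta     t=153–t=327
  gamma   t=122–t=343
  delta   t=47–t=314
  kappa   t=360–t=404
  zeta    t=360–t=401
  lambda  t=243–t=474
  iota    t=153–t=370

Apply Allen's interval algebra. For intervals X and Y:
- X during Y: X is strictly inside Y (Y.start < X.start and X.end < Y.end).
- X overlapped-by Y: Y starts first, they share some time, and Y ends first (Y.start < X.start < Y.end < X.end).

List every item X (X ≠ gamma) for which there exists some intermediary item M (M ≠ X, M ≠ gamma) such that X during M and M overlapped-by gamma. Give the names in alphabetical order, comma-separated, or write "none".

beta, kappa, zeta

Target gamma = [t=122, t=343].
Intermediaries M with M overlapped-by gamma: iota, lambda.
Via iota — items with X during iota: none.
Via lambda — items with X during lambda: beta, kappa, zeta.
Union: beta, kappa, zeta.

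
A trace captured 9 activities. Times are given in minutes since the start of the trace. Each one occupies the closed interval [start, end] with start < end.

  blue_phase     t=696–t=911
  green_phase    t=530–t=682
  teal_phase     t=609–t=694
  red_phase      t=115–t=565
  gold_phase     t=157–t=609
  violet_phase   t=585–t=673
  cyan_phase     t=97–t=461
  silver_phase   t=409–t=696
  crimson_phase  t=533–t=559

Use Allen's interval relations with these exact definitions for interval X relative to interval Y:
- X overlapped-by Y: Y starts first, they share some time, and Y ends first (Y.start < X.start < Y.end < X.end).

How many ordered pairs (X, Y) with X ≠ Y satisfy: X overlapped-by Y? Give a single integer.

Checking all 72 ordered pairs for relation 'overlapped-by'; matching pairs in alphabetical order:
(gold_phase, cyan_phase): gold_phase overlapped-by cyan_phase ✓
(gold_phase, red_phase): gold_phase overlapped-by red_phase ✓
(green_phase, gold_phase): green_phase overlapped-by gold_phase ✓
(green_phase, red_phase): green_phase overlapped-by red_phase ✓
(red_phase, cyan_phase): red_phase overlapped-by cyan_phase ✓
(silver_phase, cyan_phase): silver_phase overlapped-by cyan_phase ✓
(silver_phase, gold_phase): silver_phase overlapped-by gold_phase ✓
(silver_phase, red_phase): silver_phase overlapped-by red_phase ✓
(teal_phase, green_phase): teal_phase overlapped-by green_phase ✓
(teal_phase, violet_phase): teal_phase overlapped-by violet_phase ✓
(violet_phase, gold_phase): violet_phase overlapped-by gold_phase ✓
Count: 11.

11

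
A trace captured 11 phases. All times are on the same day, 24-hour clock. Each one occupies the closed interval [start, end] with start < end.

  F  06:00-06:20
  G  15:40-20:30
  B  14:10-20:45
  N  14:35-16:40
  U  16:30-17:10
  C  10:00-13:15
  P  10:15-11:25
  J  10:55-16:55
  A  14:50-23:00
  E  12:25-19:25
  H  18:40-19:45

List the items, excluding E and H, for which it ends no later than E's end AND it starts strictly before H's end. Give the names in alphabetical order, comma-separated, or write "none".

Conditions: its end is no later than E's end (X.end <= 19:25) AND its start is strictly before H's end (X.start < 19:45).
A: end 23:00 <= 19:25? ✗; start 14:50 < 19:45? ✓ → no.
B: end 20:45 <= 19:25? ✗; start 14:10 < 19:45? ✓ → no.
C: end 13:15 <= 19:25? ✓; start 10:00 < 19:45? ✓ → yes.
F: end 06:20 <= 19:25? ✓; start 06:00 < 19:45? ✓ → yes.
G: end 20:30 <= 19:25? ✗; start 15:40 < 19:45? ✓ → no.
J: end 16:55 <= 19:25? ✓; start 10:55 < 19:45? ✓ → yes.
N: end 16:40 <= 19:25? ✓; start 14:35 < 19:45? ✓ → yes.
P: end 11:25 <= 19:25? ✓; start 10:15 < 19:45? ✓ → yes.
U: end 17:10 <= 19:25? ✓; start 16:30 < 19:45? ✓ → yes.
Result: C, F, J, N, P, U.

C, F, J, N, P, U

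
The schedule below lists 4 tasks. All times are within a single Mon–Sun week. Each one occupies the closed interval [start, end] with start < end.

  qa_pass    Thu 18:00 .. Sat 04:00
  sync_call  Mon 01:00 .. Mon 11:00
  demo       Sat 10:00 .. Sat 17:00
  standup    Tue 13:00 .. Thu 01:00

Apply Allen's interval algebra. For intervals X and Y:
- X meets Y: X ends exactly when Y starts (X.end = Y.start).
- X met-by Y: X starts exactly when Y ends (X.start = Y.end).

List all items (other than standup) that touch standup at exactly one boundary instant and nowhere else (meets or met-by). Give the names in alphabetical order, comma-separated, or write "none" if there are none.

Target standup = [Tue 13:00, Thu 01:00].
demo [Sat 10:00, Sat 17:00] → after → no.
qa_pass [Thu 18:00, Sat 04:00] → after → no.
sync_call [Mon 01:00, Mon 11:00] → before → no.
Result: none.

none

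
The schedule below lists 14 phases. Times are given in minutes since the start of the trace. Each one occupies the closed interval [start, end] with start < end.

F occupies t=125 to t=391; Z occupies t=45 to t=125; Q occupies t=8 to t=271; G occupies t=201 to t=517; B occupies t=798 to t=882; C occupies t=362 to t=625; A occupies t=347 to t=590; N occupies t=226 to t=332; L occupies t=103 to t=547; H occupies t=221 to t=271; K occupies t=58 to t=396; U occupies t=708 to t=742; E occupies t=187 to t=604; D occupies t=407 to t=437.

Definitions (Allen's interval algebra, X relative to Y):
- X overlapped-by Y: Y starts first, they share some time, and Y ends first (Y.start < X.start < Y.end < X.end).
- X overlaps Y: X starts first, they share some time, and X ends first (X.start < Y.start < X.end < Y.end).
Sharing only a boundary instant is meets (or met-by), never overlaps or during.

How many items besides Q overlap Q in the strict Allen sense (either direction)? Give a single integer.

6

Target Q = [t=8, t=271].
A [t=347, t=590] → after → no.
B [t=798, t=882] → after → no.
C [t=362, t=625] → after → no.
D [t=407, t=437] → after → no.
E [t=187, t=604] → overlapped-by → counts.
F [t=125, t=391] → overlapped-by → counts.
G [t=201, t=517] → overlapped-by → counts.
H [t=221, t=271] → finishes → no.
K [t=58, t=396] → overlapped-by → counts.
L [t=103, t=547] → overlapped-by → counts.
N [t=226, t=332] → overlapped-by → counts.
U [t=708, t=742] → after → no.
Z [t=45, t=125] → during → no.
Total: 6.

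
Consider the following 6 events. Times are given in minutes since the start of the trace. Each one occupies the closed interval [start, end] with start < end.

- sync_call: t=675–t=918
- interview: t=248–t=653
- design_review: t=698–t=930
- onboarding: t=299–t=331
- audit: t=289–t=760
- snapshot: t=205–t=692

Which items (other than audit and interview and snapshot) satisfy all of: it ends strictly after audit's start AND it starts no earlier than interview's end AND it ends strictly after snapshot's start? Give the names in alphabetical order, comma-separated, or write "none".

design_review, sync_call

Conditions: its end is strictly after audit's start (X.end > t=289) AND its start is no earlier than interview's end (X.start >= t=653) AND its end is strictly after snapshot's start (X.end > t=205).
design_review: end t=930 > t=289? ✓; start t=698 >= t=653? ✓; end t=930 > t=205? ✓ → yes.
onboarding: end t=331 > t=289? ✓; start t=299 >= t=653? ✗; end t=331 > t=205? ✓ → no.
sync_call: end t=918 > t=289? ✓; start t=675 >= t=653? ✓; end t=918 > t=205? ✓ → yes.
Result: design_review, sync_call.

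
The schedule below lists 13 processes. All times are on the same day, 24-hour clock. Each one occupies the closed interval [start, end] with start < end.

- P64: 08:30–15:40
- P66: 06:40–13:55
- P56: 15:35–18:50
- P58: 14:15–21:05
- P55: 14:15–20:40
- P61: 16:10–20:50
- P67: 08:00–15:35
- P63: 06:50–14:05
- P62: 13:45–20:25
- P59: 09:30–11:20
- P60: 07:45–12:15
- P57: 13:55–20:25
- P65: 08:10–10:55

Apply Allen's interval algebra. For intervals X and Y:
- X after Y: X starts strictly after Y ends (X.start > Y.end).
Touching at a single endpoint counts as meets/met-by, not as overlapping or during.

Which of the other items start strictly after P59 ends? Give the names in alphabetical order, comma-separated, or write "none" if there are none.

Target P59 = [09:30, 11:20].
P55 [14:15, 20:40] → after → yes.
P56 [15:35, 18:50] → after → yes.
P57 [13:55, 20:25] → after → yes.
P58 [14:15, 21:05] → after → yes.
P60 [07:45, 12:15] → contains → no.
P61 [16:10, 20:50] → after → yes.
P62 [13:45, 20:25] → after → yes.
P63 [06:50, 14:05] → contains → no.
P64 [08:30, 15:40] → contains → no.
P65 [08:10, 10:55] → overlaps → no.
P66 [06:40, 13:55] → contains → no.
P67 [08:00, 15:35] → contains → no.
Result: P55, P56, P57, P58, P61, P62.

P55, P56, P57, P58, P61, P62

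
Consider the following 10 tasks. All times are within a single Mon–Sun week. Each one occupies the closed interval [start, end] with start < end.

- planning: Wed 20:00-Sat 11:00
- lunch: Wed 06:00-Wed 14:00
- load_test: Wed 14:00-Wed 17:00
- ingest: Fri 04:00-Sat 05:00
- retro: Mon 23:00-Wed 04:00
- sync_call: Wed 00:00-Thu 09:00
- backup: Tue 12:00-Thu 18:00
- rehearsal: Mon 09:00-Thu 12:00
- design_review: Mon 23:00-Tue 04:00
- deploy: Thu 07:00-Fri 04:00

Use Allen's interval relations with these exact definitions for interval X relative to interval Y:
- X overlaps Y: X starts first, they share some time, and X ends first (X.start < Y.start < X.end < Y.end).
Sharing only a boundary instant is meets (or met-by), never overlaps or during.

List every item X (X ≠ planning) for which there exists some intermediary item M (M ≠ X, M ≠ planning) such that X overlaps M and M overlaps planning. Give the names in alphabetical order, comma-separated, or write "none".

rehearsal, retro

Target planning = [Wed 20:00, Sat 11:00].
Intermediaries M with M overlaps planning: backup, rehearsal, sync_call.
Via backup — items with X overlaps backup: rehearsal, retro.
Via rehearsal — items with X overlaps rehearsal: none.
Via sync_call — items with X overlaps sync_call: retro.
Union: rehearsal, retro.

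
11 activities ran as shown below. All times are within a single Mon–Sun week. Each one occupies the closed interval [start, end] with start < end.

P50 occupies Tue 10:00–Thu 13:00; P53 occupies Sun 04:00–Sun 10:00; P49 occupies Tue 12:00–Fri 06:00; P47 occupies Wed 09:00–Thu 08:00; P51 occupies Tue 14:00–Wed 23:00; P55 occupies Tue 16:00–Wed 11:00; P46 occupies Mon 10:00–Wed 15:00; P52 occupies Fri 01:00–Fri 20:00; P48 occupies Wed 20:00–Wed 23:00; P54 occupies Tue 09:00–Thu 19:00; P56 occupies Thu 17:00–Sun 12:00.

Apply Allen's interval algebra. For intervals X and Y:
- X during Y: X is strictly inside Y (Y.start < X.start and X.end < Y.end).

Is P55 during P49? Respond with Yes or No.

P55 = [Tue 16:00, Wed 11:00], P49 = [Tue 12:00, Fri 06:00].
Actual relation of P55 to P49: during.
Asked whether 'during' holds → Yes.

Yes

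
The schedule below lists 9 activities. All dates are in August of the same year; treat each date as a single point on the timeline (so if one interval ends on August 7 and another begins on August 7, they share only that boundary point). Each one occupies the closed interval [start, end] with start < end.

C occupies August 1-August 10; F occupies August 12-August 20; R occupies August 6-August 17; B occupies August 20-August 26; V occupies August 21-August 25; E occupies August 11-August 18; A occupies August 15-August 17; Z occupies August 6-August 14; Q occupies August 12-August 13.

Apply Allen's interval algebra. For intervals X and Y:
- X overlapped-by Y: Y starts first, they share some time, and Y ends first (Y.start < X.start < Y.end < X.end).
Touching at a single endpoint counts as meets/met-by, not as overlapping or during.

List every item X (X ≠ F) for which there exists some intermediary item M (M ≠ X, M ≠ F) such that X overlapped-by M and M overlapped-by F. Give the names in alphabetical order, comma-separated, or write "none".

Target F = [August 12, August 20].
Intermediaries M with M overlapped-by F: none.
Union: none.

none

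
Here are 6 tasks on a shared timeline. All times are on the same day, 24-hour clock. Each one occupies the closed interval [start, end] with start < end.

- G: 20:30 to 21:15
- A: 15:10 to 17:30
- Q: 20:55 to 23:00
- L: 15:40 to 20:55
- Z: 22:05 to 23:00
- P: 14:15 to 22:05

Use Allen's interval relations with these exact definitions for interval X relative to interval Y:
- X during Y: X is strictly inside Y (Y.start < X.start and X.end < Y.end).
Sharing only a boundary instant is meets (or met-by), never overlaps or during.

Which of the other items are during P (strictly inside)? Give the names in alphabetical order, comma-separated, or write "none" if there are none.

A, G, L

Target P = [14:15, 22:05].
A [15:10, 17:30] → during → yes.
G [20:30, 21:15] → during → yes.
L [15:40, 20:55] → during → yes.
Q [20:55, 23:00] → overlapped-by → no.
Z [22:05, 23:00] → met-by → no.
Result: A, G, L.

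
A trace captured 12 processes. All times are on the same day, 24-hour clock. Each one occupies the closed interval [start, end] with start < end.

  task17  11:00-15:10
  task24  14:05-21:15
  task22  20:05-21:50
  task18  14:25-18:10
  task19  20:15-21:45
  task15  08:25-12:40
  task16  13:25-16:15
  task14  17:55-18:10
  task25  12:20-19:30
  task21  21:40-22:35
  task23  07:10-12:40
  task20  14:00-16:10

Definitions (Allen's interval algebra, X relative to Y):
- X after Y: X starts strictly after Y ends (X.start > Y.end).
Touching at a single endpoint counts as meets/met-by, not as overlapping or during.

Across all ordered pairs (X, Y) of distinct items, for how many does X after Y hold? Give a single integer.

Checking all 132 ordered pairs for relation 'after'; matching pairs in alphabetical order:
(task14, task15): task14 after task15 ✓
(task14, task16): task14 after task16 ✓
(task14, task17): task14 after task17 ✓
(task14, task20): task14 after task20 ✓
(task14, task23): task14 after task23 ✓
(task16, task15): task16 after task15 ✓
(task16, task23): task16 after task23 ✓
(task18, task15): task18 after task15 ✓
(task18, task23): task18 after task23 ✓
(task19, task14): task19 after task14 ✓
(task19, task15): task19 after task15 ✓
(task19, task16): task19 after task16 ✓
(task19, task17): task19 after task17 ✓
(task19, task18): task19 after task18 ✓
(task19, task20): task19 after task20 ✓
(task19, task23): task19 after task23 ✓
(task19, task25): task19 after task25 ✓
(task20, task15): task20 after task15 ✓
(task20, task23): task20 after task23 ✓
(task21, task14): task21 after task14 ✓
(task21, task15): task21 after task15 ✓
(task21, task16): task21 after task16 ✓
(task21, task17): task21 after task17 ✓
(task21, task18): task21 after task18 ✓
... plus 14 further pairs not listed.
Count: 38.

38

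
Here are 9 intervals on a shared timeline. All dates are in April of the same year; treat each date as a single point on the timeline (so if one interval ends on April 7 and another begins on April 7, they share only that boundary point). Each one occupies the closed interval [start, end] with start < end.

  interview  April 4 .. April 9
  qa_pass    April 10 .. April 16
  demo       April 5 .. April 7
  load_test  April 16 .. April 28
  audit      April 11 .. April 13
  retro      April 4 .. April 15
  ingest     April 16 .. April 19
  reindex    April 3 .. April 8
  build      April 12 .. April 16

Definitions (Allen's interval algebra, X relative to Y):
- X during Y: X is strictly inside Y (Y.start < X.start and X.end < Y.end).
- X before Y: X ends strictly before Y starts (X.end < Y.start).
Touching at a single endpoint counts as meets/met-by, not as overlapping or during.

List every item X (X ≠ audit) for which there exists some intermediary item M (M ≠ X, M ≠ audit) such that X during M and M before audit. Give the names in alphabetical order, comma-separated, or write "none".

demo

Target audit = [April 11, April 13].
Intermediaries M with M before audit: demo, interview, reindex.
Via demo — items with X during demo: none.
Via interview — items with X during interview: demo.
Via reindex — items with X during reindex: demo.
Union: demo.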